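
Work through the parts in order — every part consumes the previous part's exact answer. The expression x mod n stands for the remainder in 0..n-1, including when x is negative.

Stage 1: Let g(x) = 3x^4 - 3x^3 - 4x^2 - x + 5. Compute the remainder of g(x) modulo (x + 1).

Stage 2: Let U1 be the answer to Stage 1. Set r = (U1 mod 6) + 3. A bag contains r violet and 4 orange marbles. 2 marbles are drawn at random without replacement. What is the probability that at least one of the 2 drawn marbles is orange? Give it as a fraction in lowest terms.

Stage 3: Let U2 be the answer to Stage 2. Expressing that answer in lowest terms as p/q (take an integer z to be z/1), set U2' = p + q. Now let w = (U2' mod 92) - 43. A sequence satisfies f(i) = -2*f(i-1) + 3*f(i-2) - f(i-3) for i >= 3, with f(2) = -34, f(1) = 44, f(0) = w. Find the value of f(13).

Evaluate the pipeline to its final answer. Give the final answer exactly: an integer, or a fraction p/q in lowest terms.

14571174

Stage 1: remainder = value at the root: 3*(-1)^4 - 3*(-1)^3 - 4*(-1)^2 - 1*(-1)^1 + 5 = (3) + (3) + (-4) + (1) + (5) = 8; answer 8
Stage 2: U1 = 8; r = 5; total draws C(9,2) = 36; complement C(5,2) = 10; favorable 36 - 10 = 26; P = 13/18; answer 13/18
Stage 3: U2 = 13/18; threaded value p + q = 31; w = -12; f(3) = -2*(-34) + 3*(44) - 1*(-12) = 212; iterating: f(3)=212, f(4)=-570, f(5)=1810, f(6)=-5542, f(7)=17084, f(8)=-52604, f(9)=162002, f(10)=-498900, f(11)=1536410, f(12)=-4731522, f(13)=14571174; answer 14571174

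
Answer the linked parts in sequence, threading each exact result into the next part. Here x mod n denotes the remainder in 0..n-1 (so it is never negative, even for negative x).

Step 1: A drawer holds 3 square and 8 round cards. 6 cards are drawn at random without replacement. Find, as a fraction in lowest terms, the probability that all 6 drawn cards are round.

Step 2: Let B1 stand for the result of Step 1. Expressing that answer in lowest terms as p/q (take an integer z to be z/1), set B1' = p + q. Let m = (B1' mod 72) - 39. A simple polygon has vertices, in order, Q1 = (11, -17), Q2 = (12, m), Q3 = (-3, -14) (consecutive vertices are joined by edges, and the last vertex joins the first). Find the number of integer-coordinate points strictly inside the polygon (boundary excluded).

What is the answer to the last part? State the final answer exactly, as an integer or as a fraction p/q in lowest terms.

Step 1: total draws C(11,6) = 462; favorable C(8,6) = 28; P = 2/33; answer 2/33
Step 2: B1 = 2/33; threaded value p + q = 35; m = -4; cross terms: (11*-4 - 12*-17)=160, (12*-14 - -3*-4)=-180, (-3*-17 - 11*-14)=205; twice the area = |185| = 185; area = 185/2; boundary points = 1 + 5 + 1 = 7; strictly interior points = area - boundary/2 + 1 = 90; answer 90

90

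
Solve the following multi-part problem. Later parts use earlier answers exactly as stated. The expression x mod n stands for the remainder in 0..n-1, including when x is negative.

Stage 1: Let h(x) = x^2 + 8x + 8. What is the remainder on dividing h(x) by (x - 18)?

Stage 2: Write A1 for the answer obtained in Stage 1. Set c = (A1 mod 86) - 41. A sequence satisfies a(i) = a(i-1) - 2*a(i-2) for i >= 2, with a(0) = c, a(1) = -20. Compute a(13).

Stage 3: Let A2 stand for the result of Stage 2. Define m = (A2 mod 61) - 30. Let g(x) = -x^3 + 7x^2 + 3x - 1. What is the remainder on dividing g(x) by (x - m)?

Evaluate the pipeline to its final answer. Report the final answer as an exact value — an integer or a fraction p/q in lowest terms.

Stage 1: remainder = value at the root: 1*(18)^2 + 8*(18)^1 + 8 = (324) + (144) + (8) = 476; answer 476
Stage 2: A1 = 476; c = 5; a(2) = 1*(-20) - 2*(5) = -30; iterating: a(2)=-30, a(3)=10, a(4)=70, a(5)=50, a(6)=-90, a(7)=-190, a(8)=-10, a(9)=370, a(10)=390, a(11)=-350, a(12)=-1130, a(13)=-430; answer -430
Stage 3: A2 = -430; m = 28; remainder = value at the root: -1*(28)^3 + 7*(28)^2 + 3*(28)^1 - 1 = (-21952) + (5488) + (84) + (-1) = -16381; answer -16381

-16381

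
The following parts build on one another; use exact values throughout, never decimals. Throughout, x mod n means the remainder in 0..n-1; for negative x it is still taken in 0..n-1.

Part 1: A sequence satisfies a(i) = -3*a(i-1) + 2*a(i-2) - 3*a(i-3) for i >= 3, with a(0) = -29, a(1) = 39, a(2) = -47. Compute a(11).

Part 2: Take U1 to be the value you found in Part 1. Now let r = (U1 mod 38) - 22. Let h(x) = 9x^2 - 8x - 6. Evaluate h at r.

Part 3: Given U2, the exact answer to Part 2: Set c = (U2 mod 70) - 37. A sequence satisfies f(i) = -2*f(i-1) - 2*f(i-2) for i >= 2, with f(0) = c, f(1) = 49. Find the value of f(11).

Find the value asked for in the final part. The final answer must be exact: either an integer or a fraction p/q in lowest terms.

Part 1: a(3) = -3*(-47) + 2*(39) - 3*(-29) = 306; iterating: a(3)=306, a(4)=-1129, a(5)=4140, a(6)=-15596, a(7)=58455, a(8)=-218977, a(9)=820629, a(10)=-3075206, a(11)=11523807; answer 11523807
Part 2: U1 = 11523807; r = -19; 9*(-19)^2 - 8*(-19)^1 - 6 = (3249) + (152) + (-6) = 3395; answer 3395
Part 3: U2 = 3395; c = -2; f(2) = -2*(49) - 2*(-2) = -94; iterating: f(2)=-94, f(3)=90, f(4)=8, f(5)=-196, f(6)=376, f(7)=-360, f(8)=-32, f(9)=784, f(10)=-1504, f(11)=1440; answer 1440

1440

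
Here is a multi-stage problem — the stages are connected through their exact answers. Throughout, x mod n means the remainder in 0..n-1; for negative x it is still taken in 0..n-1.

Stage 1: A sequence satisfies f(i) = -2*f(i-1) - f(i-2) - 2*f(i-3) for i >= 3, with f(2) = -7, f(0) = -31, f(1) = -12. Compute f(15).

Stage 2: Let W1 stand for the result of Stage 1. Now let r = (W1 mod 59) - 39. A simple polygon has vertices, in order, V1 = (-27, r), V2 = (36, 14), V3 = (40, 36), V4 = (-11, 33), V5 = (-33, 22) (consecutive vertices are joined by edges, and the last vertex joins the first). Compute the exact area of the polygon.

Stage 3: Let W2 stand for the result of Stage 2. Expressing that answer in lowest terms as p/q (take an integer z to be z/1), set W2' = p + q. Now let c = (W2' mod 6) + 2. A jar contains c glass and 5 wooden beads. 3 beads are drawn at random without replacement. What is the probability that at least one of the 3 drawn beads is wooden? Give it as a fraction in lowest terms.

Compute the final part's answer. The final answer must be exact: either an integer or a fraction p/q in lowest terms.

Stage 1: f(3) = -2*(-7) - 1*(-12) - 2*(-31) = 88; iterating: f(3)=88, f(4)=-145, f(5)=216, f(6)=-463, f(7)=1000, f(8)=-1969, f(9)=3864, f(10)=-7759, f(11)=15592, f(12)=-31153, f(13)=62232, f(14)=-124495, f(15)=249064; answer 249064
Stage 2: W1 = 249064; r = -14; cross terms: (-27*14 - 36*-14)=126, (36*36 - 40*14)=736, (40*33 - -11*36)=1716, (-11*22 - -33*33)=847, (-33*-14 - -27*22)=1056; twice the area = |4481| = 4481; area = 4481/2; answer 4481/2
Stage 3: W2 = 4481/2; threaded value p + q = 4483; c = 3; total draws C(8,3) = 56; complement C(3,3) = 1; favorable 56 - 1 = 55; P = 55/56; answer 55/56

55/56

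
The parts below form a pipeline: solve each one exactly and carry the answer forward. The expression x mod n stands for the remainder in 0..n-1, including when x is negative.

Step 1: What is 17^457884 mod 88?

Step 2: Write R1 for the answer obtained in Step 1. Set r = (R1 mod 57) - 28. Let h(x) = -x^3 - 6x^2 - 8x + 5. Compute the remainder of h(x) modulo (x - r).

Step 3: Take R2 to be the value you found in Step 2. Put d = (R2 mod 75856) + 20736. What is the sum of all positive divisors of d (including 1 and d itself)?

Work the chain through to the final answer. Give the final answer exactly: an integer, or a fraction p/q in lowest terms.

Step 1: squarings mod 88: 17^1=17, 17^2=25, 17^4=9, 17^8=81, 17^16=49, 17^32=25, 17^64=9, 17^128=81, 17^256=49, 17^512=25, 17^1024=9, 17^2048=81, 17^4096=49, 17^8192=25, 17^16384=9, 17^32768=81, 17^65536=49, 17^131072=25, 17^262144=9; 17^457884 = 17^4 * 17^8 * 17^16 * 17^128 * 17^1024 * 17^2048 * 17^4096 * 17^8192 * 17^16384 * 17^32768 * 17^131072 * 17^262144 = 9 (mod 88); answer 9
Step 2: R1 = 9; r = -19; remainder = value at the root: -1*(-19)^3 - 6*(-19)^2 - 8*(-19)^1 + 5 = (6859) + (-2166) + (152) + (5) = 4850; answer 4850
Step 3: R2 = 4850; d = 25586; 25586 = 2 * 11 * 1163; sigma = (1 + 2) * (1 + 11) * (1 + 1163) = 3 * 12 * 1164 = 41904; answer 41904

41904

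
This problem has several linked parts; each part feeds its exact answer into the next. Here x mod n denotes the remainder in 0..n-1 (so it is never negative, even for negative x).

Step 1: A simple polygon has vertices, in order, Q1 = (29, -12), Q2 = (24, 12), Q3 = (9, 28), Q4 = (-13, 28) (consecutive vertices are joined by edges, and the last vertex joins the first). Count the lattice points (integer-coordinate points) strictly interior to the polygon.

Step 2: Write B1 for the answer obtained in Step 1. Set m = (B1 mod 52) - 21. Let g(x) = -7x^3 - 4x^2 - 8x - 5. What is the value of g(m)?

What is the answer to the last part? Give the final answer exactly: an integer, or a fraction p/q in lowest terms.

-140918

Step 1: cross terms: (29*12 - 24*-12)=636, (24*28 - 9*12)=564, (9*28 - -13*28)=616, (-13*-12 - 29*28)=-656; twice the area = |1160| = 1160; area = 580; boundary points = 1 + 1 + 22 + 2 = 26; strictly interior points = area - boundary/2 + 1 = 568; answer 568
Step 2: B1 = 568; m = 27; -7*(27)^3 - 4*(27)^2 - 8*(27)^1 - 5 = (-137781) + (-2916) + (-216) + (-5) = -140918; answer -140918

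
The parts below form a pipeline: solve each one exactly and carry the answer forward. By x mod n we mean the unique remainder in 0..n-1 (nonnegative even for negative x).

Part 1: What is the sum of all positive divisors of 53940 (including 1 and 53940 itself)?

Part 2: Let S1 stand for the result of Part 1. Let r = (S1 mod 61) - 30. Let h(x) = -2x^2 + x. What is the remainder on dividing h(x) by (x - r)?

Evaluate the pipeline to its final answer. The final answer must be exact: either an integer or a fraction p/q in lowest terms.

Part 1: 53940 = 2^2 * 3 * 5 * 29 * 31; sigma = (1 + 2 + 4) * (1 + 3) * (1 + 5) * (1 + 29) * (1 + 31) = 7 * 4 * 6 * 30 * 32 = 161280; answer 161280
Part 2: S1 = 161280; r = 27; remainder = value at the root: -2*(27)^2 + 1*(27)^1 = (-1458) + (27) = -1431; answer -1431

-1431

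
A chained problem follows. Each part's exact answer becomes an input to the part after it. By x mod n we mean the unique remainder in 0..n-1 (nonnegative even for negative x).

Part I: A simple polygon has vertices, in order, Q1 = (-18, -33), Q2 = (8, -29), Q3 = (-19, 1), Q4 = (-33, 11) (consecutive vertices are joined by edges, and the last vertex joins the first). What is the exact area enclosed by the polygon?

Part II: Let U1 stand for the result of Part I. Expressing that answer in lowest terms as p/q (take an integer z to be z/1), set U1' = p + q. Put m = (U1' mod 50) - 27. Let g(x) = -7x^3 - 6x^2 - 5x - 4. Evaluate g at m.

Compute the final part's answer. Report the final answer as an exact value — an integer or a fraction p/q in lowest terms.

Part I: cross terms: (-18*-29 - 8*-33)=786, (8*1 - -19*-29)=-543, (-19*11 - -33*1)=-176, (-33*-33 - -18*11)=1287; twice the area = |1354| = 1354; area = 677; answer 677
Part II: U1 = 677; threaded value p + q = 678; m = 1; -7*(1)^3 - 6*(1)^2 - 5*(1)^1 - 4 = (-7) + (-6) + (-5) + (-4) = -22; answer -22

-22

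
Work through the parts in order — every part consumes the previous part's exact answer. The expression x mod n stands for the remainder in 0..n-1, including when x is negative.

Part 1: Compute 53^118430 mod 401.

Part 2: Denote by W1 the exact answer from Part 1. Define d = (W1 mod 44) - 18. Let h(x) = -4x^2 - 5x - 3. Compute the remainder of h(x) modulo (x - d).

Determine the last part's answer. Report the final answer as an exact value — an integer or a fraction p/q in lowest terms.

Part 1: squarings mod 401: 53^1=53, 53^2=2, 53^4=4, 53^8=16, 53^16=256, 53^32=173, 53^64=255, 53^128=63, 53^256=360, 53^512=77, 53^1024=315, 53^2048=178, 53^4096=5, 53^8192=25, 53^16384=224, 53^32768=51, 53^65536=195; 53^118430 = 53^2 * 53^4 * 53^8 * 53^16 * 53^128 * 53^512 * 53^1024 * 53^2048 * 53^16384 * 53^32768 * 53^65536 = 287 (mod 401); answer 287
Part 2: W1 = 287; d = 5; remainder = value at the root: -4*(5)^2 - 5*(5)^1 - 3 = (-100) + (-25) + (-3) = -128; answer -128

-128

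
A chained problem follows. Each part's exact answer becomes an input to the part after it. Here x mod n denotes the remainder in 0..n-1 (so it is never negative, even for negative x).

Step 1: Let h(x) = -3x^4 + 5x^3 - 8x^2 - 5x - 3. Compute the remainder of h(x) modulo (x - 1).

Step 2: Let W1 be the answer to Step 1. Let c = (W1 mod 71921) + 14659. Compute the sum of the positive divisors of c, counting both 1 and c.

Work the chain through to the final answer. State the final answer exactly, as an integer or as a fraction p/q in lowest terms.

Step 1: remainder = value at the root: -3*(1)^4 + 5*(1)^3 - 8*(1)^2 - 5*(1)^1 - 3 = (-3) + (5) + (-8) + (-5) + (-3) = -14; answer -14
Step 2: W1 = -14; c = 86566; 86566 = 2 * 43283; sigma = (1 + 2) * (1 + 43283) = 3 * 43284 = 129852; answer 129852

129852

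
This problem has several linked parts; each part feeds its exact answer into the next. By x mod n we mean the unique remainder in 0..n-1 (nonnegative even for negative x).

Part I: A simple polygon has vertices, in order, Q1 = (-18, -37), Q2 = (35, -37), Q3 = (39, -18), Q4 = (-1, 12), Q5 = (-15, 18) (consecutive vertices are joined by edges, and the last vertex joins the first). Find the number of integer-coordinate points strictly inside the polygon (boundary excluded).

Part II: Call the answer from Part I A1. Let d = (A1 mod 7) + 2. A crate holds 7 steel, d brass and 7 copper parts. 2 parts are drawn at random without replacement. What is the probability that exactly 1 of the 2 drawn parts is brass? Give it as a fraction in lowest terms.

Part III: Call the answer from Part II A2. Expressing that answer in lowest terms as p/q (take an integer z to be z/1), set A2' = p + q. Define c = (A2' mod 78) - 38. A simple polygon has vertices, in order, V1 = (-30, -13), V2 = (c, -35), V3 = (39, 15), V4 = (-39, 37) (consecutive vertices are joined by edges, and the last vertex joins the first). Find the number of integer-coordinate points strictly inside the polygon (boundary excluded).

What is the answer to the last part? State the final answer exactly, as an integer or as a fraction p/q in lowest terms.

Part I: cross terms: (-18*-37 - 35*-37)=1961, (35*-18 - 39*-37)=813, (39*12 - -1*-18)=450, (-1*18 - -15*12)=162, (-15*-37 - -18*18)=879; twice the area = |4265| = 4265; area = 4265/2; boundary points = 53 + 1 + 10 + 2 + 1 = 67; strictly interior points = area - boundary/2 + 1 = 2100; answer 2100
Part II: A1 = 2100; d = 2; total draws C(16,2) = 120; favorable C(2,1)*C(14,1) = 28; P = 7/30; answer 7/30
Part III: A2 = 7/30; threaded value p + q = 37; c = -1; cross terms: (-30*-35 - -1*-13)=1037, (-1*15 - 39*-35)=1350, (39*37 - -39*15)=2028, (-39*-13 - -30*37)=1617; twice the area = |6032| = 6032; area = 3016; boundary points = 1 + 10 + 2 + 1 = 14; strictly interior points = area - boundary/2 + 1 = 3010; answer 3010

3010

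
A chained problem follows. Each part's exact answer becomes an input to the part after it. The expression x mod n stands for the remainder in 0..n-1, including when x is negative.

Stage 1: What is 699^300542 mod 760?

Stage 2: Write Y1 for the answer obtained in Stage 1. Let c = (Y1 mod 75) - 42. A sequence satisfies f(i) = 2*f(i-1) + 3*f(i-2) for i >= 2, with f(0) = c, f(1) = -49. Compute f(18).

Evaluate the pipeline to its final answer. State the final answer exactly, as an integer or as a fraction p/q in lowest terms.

-6779858561

Stage 1: squarings mod 760: 699^1=699, 699^2=681, 699^4=161, 699^8=81, 699^16=481, 699^32=321, 699^64=441, 699^128=681, 699^256=161, 699^512=81, 699^1024=481, 699^2048=321, 699^4096=441, 699^8192=681, 699^16384=161, 699^32768=81, 699^65536=481, 699^131072=321, 699^262144=441; 699^300542 = 699^2 * 699^4 * 699^8 * 699^16 * 699^32 * 699^64 * 699^128 * 699^256 * 699^1024 * 699^4096 * 699^32768 * 699^262144 = 321 (mod 760); answer 321
Stage 2: Y1 = 321; c = -21; f(2) = 2*(-49) + 3*(-21) = -161; iterating: f(2)=-161, f(3)=-469, f(4)=-1421, f(5)=-4249, f(6)=-12761, f(7)=-38269, f(8)=-114821, f(9)=-344449, f(10)=-1033361, f(11)=-3100069, f(12)=-9300221, f(13)=-27900649, f(14)=-83701961, f(15)=-251105869, f(16)=-753317621, f(17)=-2259952849, f(18)=-6779858561; answer -6779858561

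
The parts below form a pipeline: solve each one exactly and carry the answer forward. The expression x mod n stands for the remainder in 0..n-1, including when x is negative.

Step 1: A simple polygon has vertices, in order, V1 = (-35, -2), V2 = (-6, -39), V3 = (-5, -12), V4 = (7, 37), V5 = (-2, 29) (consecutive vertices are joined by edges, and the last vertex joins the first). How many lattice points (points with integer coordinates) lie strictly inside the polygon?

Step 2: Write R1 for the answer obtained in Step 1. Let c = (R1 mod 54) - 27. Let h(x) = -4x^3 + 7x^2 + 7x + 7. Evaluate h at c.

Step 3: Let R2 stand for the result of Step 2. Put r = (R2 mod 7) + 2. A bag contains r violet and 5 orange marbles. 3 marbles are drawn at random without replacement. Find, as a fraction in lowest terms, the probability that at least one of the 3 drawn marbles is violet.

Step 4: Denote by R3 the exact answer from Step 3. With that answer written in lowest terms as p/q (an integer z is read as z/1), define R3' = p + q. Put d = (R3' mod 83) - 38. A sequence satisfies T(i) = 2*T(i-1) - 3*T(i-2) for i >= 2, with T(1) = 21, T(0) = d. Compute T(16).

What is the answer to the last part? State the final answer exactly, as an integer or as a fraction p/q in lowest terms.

Step 1: cross terms: (-35*-39 - -6*-2)=1353, (-6*-12 - -5*-39)=-123, (-5*37 - 7*-12)=-101, (7*29 - -2*37)=277, (-2*-2 - -35*29)=1019; twice the area = |2425| = 2425; area = 2425/2; boundary points = 1 + 1 + 1 + 1 + 1 = 5; strictly interior points = area - boundary/2 + 1 = 1211; answer 1211
Step 2: R1 = 1211; c = -4; -4*(-4)^3 + 7*(-4)^2 + 7*(-4)^1 + 7 = (256) + (112) + (-28) + (7) = 347; answer 347
Step 3: R2 = 347; r = 6; total draws C(11,3) = 165; complement C(5,3) = 10; favorable 165 - 10 = 155; P = 31/33; answer 31/33
Step 4: R3 = 31/33; threaded value p + q = 64; d = 26; T(2) = 2*(21) - 3*(26) = -36; iterating: T(2)=-36, T(3)=-135, T(4)=-162, T(5)=81, T(6)=648, T(7)=1053, T(8)=162, T(9)=-2835, T(10)=-6156, T(11)=-3807, T(12)=10854, T(13)=33129, T(14)=33696, T(15)=-31995, T(16)=-165078; answer -165078

-165078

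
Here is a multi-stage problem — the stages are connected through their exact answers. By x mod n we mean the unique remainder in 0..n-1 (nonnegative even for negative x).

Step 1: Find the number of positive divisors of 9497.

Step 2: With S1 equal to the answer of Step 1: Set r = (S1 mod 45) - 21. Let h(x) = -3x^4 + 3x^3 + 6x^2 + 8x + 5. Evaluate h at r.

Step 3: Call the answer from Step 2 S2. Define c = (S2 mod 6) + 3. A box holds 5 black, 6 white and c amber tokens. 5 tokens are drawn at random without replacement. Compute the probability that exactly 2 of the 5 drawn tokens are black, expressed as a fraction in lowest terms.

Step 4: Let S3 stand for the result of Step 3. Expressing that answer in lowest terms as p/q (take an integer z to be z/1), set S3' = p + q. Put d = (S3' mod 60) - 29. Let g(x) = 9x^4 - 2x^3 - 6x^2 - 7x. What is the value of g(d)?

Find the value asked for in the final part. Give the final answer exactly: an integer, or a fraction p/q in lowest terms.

5483100

Step 1: 9497 is prime, so its only divisors are 1 and 9497; count = 2; answer 2
Step 2: S1 = 2; r = -19; -3*(-19)^4 + 3*(-19)^3 + 6*(-19)^2 + 8*(-19)^1 + 5 = (-390963) + (-20577) + (2166) + (-152) + (5) = -409521; answer -409521
Step 3: S2 = -409521; c = 6; total draws C(17,5) = 6188; favorable C(5,2)*C(12,3) = 2200; P = 550/1547; answer 550/1547
Step 4: S3 = 550/1547; threaded value p + q = 2097; d = 28; 9*(28)^4 - 2*(28)^3 - 6*(28)^2 - 7*(28)^1 = (5531904) + (-43904) + (-4704) + (-196) = 5483100; answer 5483100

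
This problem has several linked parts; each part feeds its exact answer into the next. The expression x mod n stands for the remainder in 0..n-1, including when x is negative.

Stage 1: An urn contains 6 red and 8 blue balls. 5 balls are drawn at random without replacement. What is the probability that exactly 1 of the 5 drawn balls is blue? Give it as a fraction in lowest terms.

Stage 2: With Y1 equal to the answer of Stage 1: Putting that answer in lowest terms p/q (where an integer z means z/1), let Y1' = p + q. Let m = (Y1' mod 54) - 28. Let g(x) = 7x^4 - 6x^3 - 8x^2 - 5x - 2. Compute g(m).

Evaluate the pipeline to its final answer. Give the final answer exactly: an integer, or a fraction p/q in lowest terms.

14320

Stage 1: total draws C(14,5) = 2002; favorable C(8,1)*C(6,4) = 120; P = 60/1001; answer 60/1001
Stage 2: Y1 = 60/1001; threaded value p + q = 1061; m = 7; 7*(7)^4 - 6*(7)^3 - 8*(7)^2 - 5*(7)^1 - 2 = (16807) + (-2058) + (-392) + (-35) + (-2) = 14320; answer 14320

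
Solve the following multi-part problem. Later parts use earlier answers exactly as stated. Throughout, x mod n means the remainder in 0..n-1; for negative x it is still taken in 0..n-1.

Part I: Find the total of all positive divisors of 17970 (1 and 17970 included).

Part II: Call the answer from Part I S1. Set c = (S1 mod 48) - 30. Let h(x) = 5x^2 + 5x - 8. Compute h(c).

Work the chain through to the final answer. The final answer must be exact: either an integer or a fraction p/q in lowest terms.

Part I: 17970 = 2 * 3 * 5 * 599; sigma = (1 + 2) * (1 + 3) * (1 + 5) * (1 + 599) = 3 * 4 * 6 * 600 = 43200; answer 43200
Part II: S1 = 43200; c = -30; 5*(-30)^2 + 5*(-30)^1 - 8 = (4500) + (-150) + (-8) = 4342; answer 4342

4342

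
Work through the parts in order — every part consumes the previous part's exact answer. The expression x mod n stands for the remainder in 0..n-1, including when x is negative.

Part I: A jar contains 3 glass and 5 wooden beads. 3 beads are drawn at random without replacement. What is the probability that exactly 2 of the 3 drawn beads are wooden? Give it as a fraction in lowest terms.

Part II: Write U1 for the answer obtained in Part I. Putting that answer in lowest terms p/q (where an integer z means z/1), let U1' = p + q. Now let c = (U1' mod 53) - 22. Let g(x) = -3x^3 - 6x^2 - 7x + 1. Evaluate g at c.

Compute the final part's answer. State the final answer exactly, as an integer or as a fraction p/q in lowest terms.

-30575

Part I: total draws C(8,3) = 56; favorable C(5,2)*C(3,1) = 30; P = 15/28; answer 15/28
Part II: U1 = 15/28; threaded value p + q = 43; c = 21; -3*(21)^3 - 6*(21)^2 - 7*(21)^1 + 1 = (-27783) + (-2646) + (-147) + (1) = -30575; answer -30575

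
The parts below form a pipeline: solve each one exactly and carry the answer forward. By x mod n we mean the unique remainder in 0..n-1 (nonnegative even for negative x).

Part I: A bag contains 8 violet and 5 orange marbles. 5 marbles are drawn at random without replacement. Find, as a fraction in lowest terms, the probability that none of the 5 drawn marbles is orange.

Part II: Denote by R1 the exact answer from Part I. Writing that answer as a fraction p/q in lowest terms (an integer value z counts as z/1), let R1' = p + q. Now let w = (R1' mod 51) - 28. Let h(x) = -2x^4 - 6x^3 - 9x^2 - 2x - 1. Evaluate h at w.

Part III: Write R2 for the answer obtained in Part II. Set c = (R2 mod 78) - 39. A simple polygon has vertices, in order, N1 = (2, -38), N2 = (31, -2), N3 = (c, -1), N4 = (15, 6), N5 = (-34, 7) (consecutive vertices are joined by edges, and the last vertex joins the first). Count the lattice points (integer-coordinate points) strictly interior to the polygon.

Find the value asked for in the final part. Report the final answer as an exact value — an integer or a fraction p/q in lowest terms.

Part I: total draws C(13,5) = 1287; favorable C(8,5) = 56; P = 56/1287; answer 56/1287
Part II: R1 = 56/1287; threaded value p + q = 1343; w = -11; -2*(-11)^4 - 6*(-11)^3 - 9*(-11)^2 - 2*(-11)^1 - 1 = (-29282) + (7986) + (-1089) + (22) + (-1) = -22364; answer -22364
Part III: R2 = -22364; c = -17; cross terms: (2*-2 - 31*-38)=1174, (31*-1 - -17*-2)=-65, (-17*6 - 15*-1)=-87, (15*7 - -34*6)=309, (-34*-38 - 2*7)=1278; twice the area = |2609| = 2609; area = 2609/2; boundary points = 1 + 1 + 1 + 1 + 9 = 13; strictly interior points = area - boundary/2 + 1 = 1299; answer 1299

1299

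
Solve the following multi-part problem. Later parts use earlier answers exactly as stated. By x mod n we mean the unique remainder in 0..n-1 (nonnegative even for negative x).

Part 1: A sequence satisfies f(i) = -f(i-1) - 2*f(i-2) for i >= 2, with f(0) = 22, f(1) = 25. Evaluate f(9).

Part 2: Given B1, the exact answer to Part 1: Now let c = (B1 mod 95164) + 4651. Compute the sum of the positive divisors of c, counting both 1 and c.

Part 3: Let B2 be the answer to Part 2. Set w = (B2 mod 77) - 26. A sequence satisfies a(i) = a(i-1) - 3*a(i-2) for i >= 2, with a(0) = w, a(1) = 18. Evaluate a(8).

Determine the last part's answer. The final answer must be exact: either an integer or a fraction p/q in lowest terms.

Part 1: f(2) = -1*(25) - 2*(22) = -69; iterating: f(2)=-69, f(3)=19, f(4)=119, f(5)=-157, f(6)=-81, f(7)=395, f(8)=-233, f(9)=-557; answer -557
Part 2: B1 = -557; c = 99258; 99258 = 2 * 3 * 71 * 233; sigma = (1 + 2) * (1 + 3) * (1 + 71) * (1 + 233) = 3 * 4 * 72 * 234 = 202176; answer 202176
Part 3: B2 = 202176; w = 25; a(2) = 1*(18) - 3*(25) = -57; iterating: a(2)=-57, a(3)=-111, a(4)=60, a(5)=393, a(6)=213, a(7)=-966, a(8)=-1605; answer -1605

-1605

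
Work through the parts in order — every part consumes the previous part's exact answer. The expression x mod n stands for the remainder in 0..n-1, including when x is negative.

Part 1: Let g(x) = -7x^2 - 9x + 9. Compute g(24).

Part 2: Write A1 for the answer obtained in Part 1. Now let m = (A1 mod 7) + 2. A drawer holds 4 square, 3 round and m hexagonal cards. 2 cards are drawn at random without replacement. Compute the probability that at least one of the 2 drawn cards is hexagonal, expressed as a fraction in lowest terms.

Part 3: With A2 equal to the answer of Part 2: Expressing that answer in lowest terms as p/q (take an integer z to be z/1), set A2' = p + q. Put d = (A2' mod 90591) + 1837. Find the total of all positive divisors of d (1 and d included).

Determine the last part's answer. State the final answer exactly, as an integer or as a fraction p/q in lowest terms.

2814

Part 1: -7*(24)^2 - 9*(24)^1 + 9 = (-4032) + (-216) + (9) = -4239; answer -4239
Part 2: A1 = -4239; m = 5; total draws C(12,2) = 66; complement C(7,2) = 21; favorable 66 - 21 = 45; P = 15/22; answer 15/22
Part 3: A2 = 15/22; threaded value p + q = 37; d = 1874; 1874 = 2 * 937; sigma = (1 + 2) * (1 + 937) = 3 * 938 = 2814; answer 2814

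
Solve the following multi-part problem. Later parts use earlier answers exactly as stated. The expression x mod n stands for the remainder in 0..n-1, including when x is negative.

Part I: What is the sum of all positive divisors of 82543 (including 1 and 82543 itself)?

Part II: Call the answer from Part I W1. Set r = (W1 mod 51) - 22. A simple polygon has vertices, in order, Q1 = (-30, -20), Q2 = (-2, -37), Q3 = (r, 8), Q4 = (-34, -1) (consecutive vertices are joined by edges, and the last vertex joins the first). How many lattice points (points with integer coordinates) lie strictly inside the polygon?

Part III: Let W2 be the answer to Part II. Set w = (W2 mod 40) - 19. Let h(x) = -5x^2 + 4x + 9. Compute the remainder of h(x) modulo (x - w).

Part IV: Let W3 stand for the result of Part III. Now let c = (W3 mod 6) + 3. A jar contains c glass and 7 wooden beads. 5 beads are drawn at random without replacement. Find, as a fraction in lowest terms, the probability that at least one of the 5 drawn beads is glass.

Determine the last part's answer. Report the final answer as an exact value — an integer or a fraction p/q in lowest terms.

257/264

Part I: 82543 = 197 * 419; sigma = (1 + 197) * (1 + 419) = 198 * 420 = 83160; answer 83160
Part II: W1 = 83160; r = 8; cross terms: (-30*-37 - -2*-20)=1070, (-2*8 - 8*-37)=280, (8*-1 - -34*8)=264, (-34*-20 - -30*-1)=650; twice the area = |2264| = 2264; area = 1132; boundary points = 1 + 5 + 3 + 1 = 10; strictly interior points = area - boundary/2 + 1 = 1128; answer 1128
Part III: W2 = 1128; w = -11; remainder = value at the root: -5*(-11)^2 + 4*(-11)^1 + 9 = (-605) + (-44) + (9) = -640; answer -640
Part IV: W3 = -640; c = 5; total draws C(12,5) = 792; complement C(7,5) = 21; favorable 792 - 21 = 771; P = 257/264; answer 257/264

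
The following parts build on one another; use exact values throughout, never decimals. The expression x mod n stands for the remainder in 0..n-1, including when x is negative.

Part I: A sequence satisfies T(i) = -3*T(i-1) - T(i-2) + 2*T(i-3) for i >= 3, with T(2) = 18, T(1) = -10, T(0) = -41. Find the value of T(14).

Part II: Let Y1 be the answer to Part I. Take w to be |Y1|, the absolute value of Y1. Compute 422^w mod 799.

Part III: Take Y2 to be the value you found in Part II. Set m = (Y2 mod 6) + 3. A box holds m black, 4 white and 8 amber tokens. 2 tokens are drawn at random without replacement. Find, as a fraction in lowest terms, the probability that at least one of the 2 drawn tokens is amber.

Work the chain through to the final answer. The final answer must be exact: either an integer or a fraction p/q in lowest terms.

Part I: T(3) = -3*(18) - 1*(-10) + 2*(-41) = -126; iterating: T(3)=-126, T(4)=340, T(5)=-858, T(6)=1982, T(7)=-4408, T(8)=9526, T(9)=-20206, T(10)=42276, T(11)=-87570, T(12)=180022, T(13)=-367944, T(14)=748670; answer 748670
Part II: Y1 = 748670; w = 748670; squarings mod 799: 422^1=422, 422^2=706, 422^4=659, 422^8=424, 422^16=1, 422^32=1, 422^64=1, 422^128=1, 422^256=1, 422^512=1, 422^1024=1, 422^2048=1, 422^4096=1, 422^8192=1, 422^16384=1, 422^32768=1, 422^65536=1, 422^131072=1, 422^262144=1, 422^524288=1; 422^748670 = 422^2 * 422^4 * 422^8 * 422^16 * 422^32 * 422^64 * 422^1024 * 422^2048 * 422^8192 * 422^16384 * 422^65536 * 422^131072 * 422^524288 = 189 (mod 799); answer 189
Part III: Y2 = 189; m = 6; total draws C(18,2) = 153; complement C(10,2) = 45; favorable 153 - 45 = 108; P = 12/17; answer 12/17

12/17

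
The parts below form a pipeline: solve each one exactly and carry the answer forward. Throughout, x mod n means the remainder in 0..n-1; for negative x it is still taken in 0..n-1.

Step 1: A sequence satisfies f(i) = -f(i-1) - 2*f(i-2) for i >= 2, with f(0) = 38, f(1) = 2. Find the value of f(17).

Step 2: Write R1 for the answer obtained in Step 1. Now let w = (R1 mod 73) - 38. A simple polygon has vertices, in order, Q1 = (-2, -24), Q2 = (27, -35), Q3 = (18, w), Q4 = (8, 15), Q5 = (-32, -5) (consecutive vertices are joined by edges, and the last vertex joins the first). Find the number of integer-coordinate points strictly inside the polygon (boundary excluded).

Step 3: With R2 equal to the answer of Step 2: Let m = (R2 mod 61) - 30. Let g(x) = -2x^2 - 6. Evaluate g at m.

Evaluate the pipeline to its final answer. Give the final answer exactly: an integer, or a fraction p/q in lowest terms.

Step 1: f(2) = -1*(2) - 2*(38) = -78; iterating: f(2)=-78, f(3)=74, f(4)=82, f(5)=-230, f(6)=66, f(7)=394, f(8)=-526, f(9)=-262, f(10)=1314, f(11)=-790, f(12)=-1838, f(13)=3418, f(14)=258, f(15)=-7094, f(16)=6578, f(17)=7610; answer 7610
Step 2: R1 = 7610; w = -20; cross terms: (-2*-35 - 27*-24)=718, (27*-20 - 18*-35)=90, (18*15 - 8*-20)=430, (8*-5 - -32*15)=440, (-32*-24 - -2*-5)=758; twice the area = |2436| = 2436; area = 1218; boundary points = 1 + 3 + 5 + 20 + 1 = 30; strictly interior points = area - boundary/2 + 1 = 1204; answer 1204
Step 3: R2 = 1204; m = 15; -2*(15)^2 - 6 = (-450) + (-6) = -456; answer -456

-456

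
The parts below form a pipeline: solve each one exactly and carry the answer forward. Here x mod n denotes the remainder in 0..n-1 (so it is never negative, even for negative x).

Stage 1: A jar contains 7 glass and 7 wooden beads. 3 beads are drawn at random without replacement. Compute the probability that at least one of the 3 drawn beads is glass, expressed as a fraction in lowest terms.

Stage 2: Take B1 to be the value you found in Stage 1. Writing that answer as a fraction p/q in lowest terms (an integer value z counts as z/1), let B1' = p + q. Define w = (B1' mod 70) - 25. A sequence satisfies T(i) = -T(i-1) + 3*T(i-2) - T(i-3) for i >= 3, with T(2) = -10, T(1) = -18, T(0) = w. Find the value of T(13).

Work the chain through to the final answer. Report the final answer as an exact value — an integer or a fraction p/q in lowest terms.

Stage 1: total draws C(14,3) = 364; complement C(7,3) = 35; favorable 364 - 35 = 329; P = 47/52; answer 47/52
Stage 2: B1 = 47/52; threaded value p + q = 99; w = 4; T(3) = -1*(-10) + 3*(-18) - 1*(4) = -48; iterating: T(3)=-48, T(4)=36, T(5)=-170, T(6)=326, T(7)=-872, T(8)=2020, T(9)=-4962, T(10)=11894, T(11)=-28800, T(12)=69444, T(13)=-167738; answer -167738

-167738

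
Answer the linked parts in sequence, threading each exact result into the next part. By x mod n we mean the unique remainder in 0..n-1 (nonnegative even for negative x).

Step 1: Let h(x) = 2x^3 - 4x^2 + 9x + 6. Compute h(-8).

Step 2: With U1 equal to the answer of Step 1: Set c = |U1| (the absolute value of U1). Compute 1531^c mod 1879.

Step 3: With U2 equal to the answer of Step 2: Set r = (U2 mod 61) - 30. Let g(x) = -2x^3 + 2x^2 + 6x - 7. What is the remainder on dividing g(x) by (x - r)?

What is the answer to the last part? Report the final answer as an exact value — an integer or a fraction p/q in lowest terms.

-33651

Step 1: 2*(-8)^3 - 4*(-8)^2 + 9*(-8)^1 + 6 = (-1024) + (-256) + (-72) + (6) = -1346; answer -1346
Step 2: U1 = -1346; c = 1346; squarings mod 1879: 1531^1=1531, 1531^2=848, 1531^4=1326, 1531^8=1411, 1531^16=1060, 1531^32=1837, 1531^64=1764, 1531^128=72, 1531^256=1426, 1531^512=398, 1531^1024=568; 1531^1346 = 1531^2 * 1531^64 * 1531^256 * 1531^1024 = 1703 (mod 1879); answer 1703
Step 3: U2 = 1703; r = 26; remainder = value at the root: -2*(26)^3 + 2*(26)^2 + 6*(26)^1 - 7 = (-35152) + (1352) + (156) + (-7) = -33651; answer -33651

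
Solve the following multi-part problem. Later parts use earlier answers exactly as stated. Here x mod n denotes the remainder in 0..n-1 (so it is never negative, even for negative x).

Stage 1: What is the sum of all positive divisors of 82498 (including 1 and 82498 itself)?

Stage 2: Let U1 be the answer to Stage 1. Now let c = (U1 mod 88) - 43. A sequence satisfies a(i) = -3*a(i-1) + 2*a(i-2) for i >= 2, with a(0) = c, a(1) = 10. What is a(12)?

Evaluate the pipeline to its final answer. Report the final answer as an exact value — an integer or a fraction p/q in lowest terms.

Stage 1: 82498 = 2 * 13 * 19 * 167; sigma = (1 + 2) * (1 + 13) * (1 + 19) * (1 + 167) = 3 * 14 * 20 * 168 = 141120; answer 141120
Stage 2: U1 = 141120; c = 13; a(2) = -3*(10) + 2*(13) = -4; iterating: a(2)=-4, a(3)=32, a(4)=-104, a(5)=376, a(6)=-1336, a(7)=4760, a(8)=-16952, a(9)=60376, a(10)=-215032, a(11)=765848, a(12)=-2727608; answer -2727608

-2727608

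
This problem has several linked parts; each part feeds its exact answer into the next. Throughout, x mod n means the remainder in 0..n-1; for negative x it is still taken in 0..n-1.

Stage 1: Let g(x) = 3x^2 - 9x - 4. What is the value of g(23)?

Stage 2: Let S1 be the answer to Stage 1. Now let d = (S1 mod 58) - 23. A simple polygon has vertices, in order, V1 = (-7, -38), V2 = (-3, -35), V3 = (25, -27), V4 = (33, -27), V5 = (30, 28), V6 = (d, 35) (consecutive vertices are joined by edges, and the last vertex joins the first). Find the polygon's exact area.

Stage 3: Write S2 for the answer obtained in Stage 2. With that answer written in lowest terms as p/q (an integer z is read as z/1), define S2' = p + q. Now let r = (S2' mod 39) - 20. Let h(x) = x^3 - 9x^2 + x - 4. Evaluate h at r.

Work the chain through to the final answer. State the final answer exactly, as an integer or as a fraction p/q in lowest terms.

Stage 1: 3*(23)^2 - 9*(23)^1 - 4 = (1587) + (-207) + (-4) = 1376; answer 1376
Stage 2: S1 = 1376; d = 19; cross terms: (-7*-35 - -3*-38)=131, (-3*-27 - 25*-35)=956, (25*-27 - 33*-27)=216, (33*28 - 30*-27)=1734, (30*35 - 19*28)=518, (19*-38 - -7*35)=-477; twice the area = |3078| = 3078; area = 1539; answer 1539
Stage 3: S2 = 1539; threaded value p + q = 1540; r = -1; 1*(-1)^3 - 9*(-1)^2 + 1*(-1)^1 - 4 = (-1) + (-9) + (-1) + (-4) = -15; answer -15

-15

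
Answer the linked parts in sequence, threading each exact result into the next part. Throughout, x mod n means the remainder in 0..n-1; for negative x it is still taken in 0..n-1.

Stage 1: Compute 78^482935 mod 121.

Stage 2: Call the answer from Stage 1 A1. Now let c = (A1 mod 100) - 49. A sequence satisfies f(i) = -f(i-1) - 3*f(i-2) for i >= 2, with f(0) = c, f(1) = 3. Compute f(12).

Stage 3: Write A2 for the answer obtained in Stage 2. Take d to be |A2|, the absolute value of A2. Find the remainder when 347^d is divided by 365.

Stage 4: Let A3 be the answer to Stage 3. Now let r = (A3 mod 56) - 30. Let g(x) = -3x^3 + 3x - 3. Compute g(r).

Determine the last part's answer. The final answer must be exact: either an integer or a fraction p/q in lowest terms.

Stage 1: squarings mod 121: 78^1=78, 78^2=34, 78^4=67, 78^8=12, 78^16=23, 78^32=45, 78^64=89, 78^128=56, 78^256=111, 78^512=100, 78^1024=78, 78^2048=34, 78^4096=67, 78^8192=12, 78^16384=23, 78^32768=45, 78^65536=89, 78^131072=56, 78^262144=111; 78^482935 = 78^1 * 78^2 * 78^4 * 78^16 * 78^32 * 78^64 * 78^512 * 78^1024 * 78^2048 * 78^4096 * 78^16384 * 78^65536 * 78^131072 * 78^262144 = 34 (mod 121); answer 34
Stage 2: A1 = 34; c = -15; f(2) = -1*(3) - 3*(-15) = 42; iterating: f(2)=42, f(3)=-51, f(4)=-75, f(5)=228, f(6)=-3, f(7)=-681, f(8)=690, f(9)=1353, f(10)=-3423, f(11)=-636, f(12)=10905; answer 10905
Stage 3: A2 = 10905; d = 10905; squarings mod 365: 347^1=347, 347^2=324, 347^4=221, 347^8=296, 347^16=16, 347^32=256, 347^64=201, 347^128=251, 347^256=221, 347^512=296, 347^1024=16, 347^2048=256, 347^4096=201, 347^8192=251; 347^10905 = 347^1 * 347^8 * 347^16 * 347^128 * 347^512 * 347^2048 * 347^8192 = 137 (mod 365); answer 137
Stage 4: A3 = 137; r = -5; -3*(-5)^3 + 3*(-5)^1 - 3 = (375) + (-15) + (-3) = 357; answer 357

357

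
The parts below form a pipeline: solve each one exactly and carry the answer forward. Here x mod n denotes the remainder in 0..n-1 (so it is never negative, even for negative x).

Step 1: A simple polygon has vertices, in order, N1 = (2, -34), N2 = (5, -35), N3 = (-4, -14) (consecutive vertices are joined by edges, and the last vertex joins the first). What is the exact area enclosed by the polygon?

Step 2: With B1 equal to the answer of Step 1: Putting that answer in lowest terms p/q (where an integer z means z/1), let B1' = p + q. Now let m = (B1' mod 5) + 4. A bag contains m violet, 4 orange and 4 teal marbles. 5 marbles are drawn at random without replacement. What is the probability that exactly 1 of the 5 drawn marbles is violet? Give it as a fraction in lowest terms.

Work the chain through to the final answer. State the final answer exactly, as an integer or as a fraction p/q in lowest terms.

70/429

Step 1: cross terms: (2*-35 - 5*-34)=100, (5*-14 - -4*-35)=-210, (-4*-34 - 2*-14)=164; twice the area = |54| = 54; area = 27; answer 27
Step 2: B1 = 27; threaded value p + q = 28; m = 7; total draws C(15,5) = 3003; favorable C(7,1)*C(8,4) = 490; P = 70/429; answer 70/429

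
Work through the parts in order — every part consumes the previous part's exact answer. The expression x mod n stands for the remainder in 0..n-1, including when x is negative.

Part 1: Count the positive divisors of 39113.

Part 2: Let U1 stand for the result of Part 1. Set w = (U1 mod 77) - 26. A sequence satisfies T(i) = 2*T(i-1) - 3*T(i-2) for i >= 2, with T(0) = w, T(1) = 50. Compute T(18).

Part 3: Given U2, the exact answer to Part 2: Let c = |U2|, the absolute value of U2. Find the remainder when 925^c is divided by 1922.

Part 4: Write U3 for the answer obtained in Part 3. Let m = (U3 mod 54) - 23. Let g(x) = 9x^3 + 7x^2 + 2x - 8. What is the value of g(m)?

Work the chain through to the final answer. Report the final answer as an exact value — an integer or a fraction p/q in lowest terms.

Part 1: 39113 is prime, so its only divisors are 1 and 39113; count = 2; answer 2
Part 2: U1 = 2; w = -24; T(2) = 2*(50) - 3*(-24) = 172; iterating: T(2)=172, T(3)=194, T(4)=-128, T(5)=-838, T(6)=-1292, T(7)=-70, T(8)=3736, T(9)=7682, T(10)=4156, T(11)=-14734, T(12)=-41936, T(13)=-39670, T(14)=46468, T(15)=211946, T(16)=284488, T(17)=-66862, T(18)=-987188; answer -987188
Part 3: U2 = -987188; c = 987188; squarings mod 1922: 925^1=925, 925^2=335, 925^4=749, 925^8=1699, 925^16=1679, 925^32=1389, 925^64=1555, 925^128=149, 925^256=1059, 925^512=955, 925^1024=997, 925^2048=335, 925^4096=749, 925^8192=1699, 925^16384=1679, 925^32768=1389, 925^65536=1555, 925^131072=149, 925^262144=1059, 925^524288=955; 925^987188 = 925^4 * 925^16 * 925^32 * 925^4096 * 925^65536 * 925^131072 * 925^262144 * 925^524288 = 211 (mod 1922); answer 211
Part 4: U3 = 211; m = 26; 9*(26)^3 + 7*(26)^2 + 2*(26)^1 - 8 = (158184) + (4732) + (52) + (-8) = 162960; answer 162960

162960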